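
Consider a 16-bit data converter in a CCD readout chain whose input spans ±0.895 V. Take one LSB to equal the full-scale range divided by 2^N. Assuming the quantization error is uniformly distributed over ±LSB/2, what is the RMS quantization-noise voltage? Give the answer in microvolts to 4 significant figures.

7.885 µV

The full-scale span is 0.895 − (-0.895) = 1.79 V.
LSB = 1.79 V ÷ 2^16 = 1.79/65536 V = 27.3132 µV.
V_rms = LSB/√12 = 27.3132 µV / √12 = 7.885 µV.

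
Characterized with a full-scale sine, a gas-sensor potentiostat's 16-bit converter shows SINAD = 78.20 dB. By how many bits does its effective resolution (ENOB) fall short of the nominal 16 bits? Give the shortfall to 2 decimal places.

N_eff = (78.20 − 1.76)/6.02 = 12.6977 bits.
Lost resolution: 16 − 12.6977 = 3.3023 bits.

3.30 bits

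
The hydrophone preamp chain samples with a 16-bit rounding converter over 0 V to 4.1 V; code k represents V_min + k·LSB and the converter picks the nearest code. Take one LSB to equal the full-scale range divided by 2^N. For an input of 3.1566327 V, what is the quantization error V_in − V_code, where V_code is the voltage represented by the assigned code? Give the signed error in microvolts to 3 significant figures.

−9.45 µV

Range is 4.1 V. LSB = 4.1 V / 2^16 ≈ 62.56 µV.
(3.1566327 − (0)) / LSB = 3.1566327 × 65536/4.1 = 50456.8489. Nearest integer: k = 50457.
V_code = V_min + k × range/2^16 = 0 + 50457 × 4.1/65536 = 3.1566421509 V.
Error = V_in − V_code = 3.1566327 − (3.1566421509) = −9.45 µV.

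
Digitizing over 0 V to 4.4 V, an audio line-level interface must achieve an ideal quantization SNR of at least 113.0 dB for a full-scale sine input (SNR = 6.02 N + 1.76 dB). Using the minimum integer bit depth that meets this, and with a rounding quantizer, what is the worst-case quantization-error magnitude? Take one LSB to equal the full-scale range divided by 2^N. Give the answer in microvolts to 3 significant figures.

Full-scale range = 4.4 V.
N ≥ (113.0 − 1.76)/6.02 = 18.478 → N_min = 19.
One LSB is 4.4 V / 524288 = 8.3923 µV.
Max error for round-to-nearest is LSB/2 = 4.20 µV.

4.20 µV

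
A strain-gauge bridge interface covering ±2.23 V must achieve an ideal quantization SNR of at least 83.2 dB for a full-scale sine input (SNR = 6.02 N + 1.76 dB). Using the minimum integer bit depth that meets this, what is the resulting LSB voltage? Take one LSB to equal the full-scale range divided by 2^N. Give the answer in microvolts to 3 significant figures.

272 µV

Span: 2.23 V − (-2.23 V) = 4.46 V.
N ≥ (83.2 − 1.76)/6.02 = 13.528 → N_min = 14.
One LSB is 4.46 V / 16384 = 272 µV.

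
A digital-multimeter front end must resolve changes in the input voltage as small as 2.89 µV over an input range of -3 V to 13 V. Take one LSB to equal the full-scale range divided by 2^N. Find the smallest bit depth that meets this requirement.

23 bits

The full-scale span is 13 − (-3) = 16 V.
16 V / 2.89 µV = 5.536e6. Since 2^22 = 4194304 and 2^23 = 8388608, N = 23.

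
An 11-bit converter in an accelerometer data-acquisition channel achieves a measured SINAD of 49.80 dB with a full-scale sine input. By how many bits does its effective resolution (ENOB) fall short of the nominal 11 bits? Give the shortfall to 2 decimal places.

3.02 bits

Effective bits = (49.80 − 1.76)/6.02 = 7.9801.
11 − 7.9801 = 3.02 bits below nominal.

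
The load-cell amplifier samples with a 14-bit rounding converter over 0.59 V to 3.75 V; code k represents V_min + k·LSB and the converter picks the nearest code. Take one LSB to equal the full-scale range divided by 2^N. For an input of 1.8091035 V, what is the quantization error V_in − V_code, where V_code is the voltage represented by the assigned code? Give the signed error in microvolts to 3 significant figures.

−34.7 µV

Full-scale range = 3.75 V − (0.59 V) = 3.16 V. LSB = 3.16 V / 2^14 ≈ 192.9 µV.
Position in LSBs: (1.8091035 − (0.59)) × 16384/3.16 = 6320.8202; rounding gives k = 6321.
V_code = V_min + k × range/2^14 = 0.59 + 6321 × 3.16/16384 = 1.8091381836 V.
Error = V_in − V_code = 1.8091035 − (1.8091381836) = −34.7 µV.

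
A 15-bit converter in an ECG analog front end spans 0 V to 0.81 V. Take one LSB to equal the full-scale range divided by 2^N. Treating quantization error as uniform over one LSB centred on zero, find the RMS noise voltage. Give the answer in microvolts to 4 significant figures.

V_FS = 0.81 V.
LSB = 0.81 V ÷ 2^15 = 0.81/32768 V = 24.7192 µV.
σ_q = LSB/√12 = 24.7192 µV/3.4641 = 7.136 µV.

7.136 µV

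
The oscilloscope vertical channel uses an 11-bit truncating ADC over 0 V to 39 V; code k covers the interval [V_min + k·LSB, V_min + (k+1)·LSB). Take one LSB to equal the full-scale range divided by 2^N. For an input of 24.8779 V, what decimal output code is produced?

V_FS = 39 V. LSB = 39 V / 2^11 ≈ 19.04 mV.
(V_in − V_min) × 2^11/range = (24.8779 − (0)) × 2048/39 = 1306.409.
Floor → code = 1306.

1306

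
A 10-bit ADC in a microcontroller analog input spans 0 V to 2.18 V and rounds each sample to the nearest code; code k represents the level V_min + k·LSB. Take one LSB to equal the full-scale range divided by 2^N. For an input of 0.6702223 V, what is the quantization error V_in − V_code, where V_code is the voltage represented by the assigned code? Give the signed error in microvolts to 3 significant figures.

Range is 2.18 V. LSB = 2.18 V / 2^10 ≈ 2.129 mV.
(0.6702223 − (0)) / LSB = 0.6702223 × 1024/2.18 = 314.8200. Nearest integer: k = 315.
Reconstructed level: 0 + 315 × 2.18/1024 V = 0.6706054688 V.
e = 0.6702223 − (0.6706054688) = −383 µV.

−383 µV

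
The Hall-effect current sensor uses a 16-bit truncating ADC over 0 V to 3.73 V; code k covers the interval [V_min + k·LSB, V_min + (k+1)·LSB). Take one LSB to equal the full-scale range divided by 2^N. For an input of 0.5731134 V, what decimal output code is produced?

10069

Full-scale range = 3.73 V. LSB = 3.73 V / 2^16 ≈ 56.92 µV.
V_in − V_min = 0.5731134 − (0) = 0.5731134 V.
Divide by LSB: 0.5731134 × 65536/3.73 = 10069.5871.
Truncating gives code 10069.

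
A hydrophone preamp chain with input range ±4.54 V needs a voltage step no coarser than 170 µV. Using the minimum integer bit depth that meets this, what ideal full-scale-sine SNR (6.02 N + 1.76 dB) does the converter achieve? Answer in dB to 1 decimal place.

98.1 dB

Range = 4.54 − (-4.54) = 9.08 V.
Need 2^N ≥ 9.08 V / 170 µV = 53410 → N_min = 16.
Ideal SNR at N = 16: 6.02·16 + 1.76 = 98.1 dB.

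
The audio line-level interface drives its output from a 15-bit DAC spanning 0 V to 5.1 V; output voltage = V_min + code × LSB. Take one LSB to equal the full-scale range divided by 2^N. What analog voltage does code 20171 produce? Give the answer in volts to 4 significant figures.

3.139 V

V_FS = 5.1 V. LSB = 5.1 V / 2^15.
V_out = V_min + code × LSB = 0 V + 20171 × 5.1 V / 32768
      = 0 V + 3.13941 V = 3.13941 V.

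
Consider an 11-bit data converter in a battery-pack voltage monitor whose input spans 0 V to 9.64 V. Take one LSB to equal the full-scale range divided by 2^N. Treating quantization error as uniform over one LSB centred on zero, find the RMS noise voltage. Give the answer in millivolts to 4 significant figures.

1.359 mV

Span = 9.64 V.
Step size = 9.64/2048 V = 4.70703 mV.
RMS of a uniform error over width LSB is LSB/√12 = 1.359 mV.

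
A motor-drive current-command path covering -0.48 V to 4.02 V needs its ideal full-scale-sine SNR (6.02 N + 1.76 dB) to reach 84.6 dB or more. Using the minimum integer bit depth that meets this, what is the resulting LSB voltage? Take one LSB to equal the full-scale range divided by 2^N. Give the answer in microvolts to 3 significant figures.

The full-scale span is 4.02 − (-0.48) = 4.5 V.
6.02 N + 1.76 ≥ 84.6 gives N ≥ 13.761, so the minimum integer is 14.
Step size = 4.5/16384 V = 275 µV.

275 µV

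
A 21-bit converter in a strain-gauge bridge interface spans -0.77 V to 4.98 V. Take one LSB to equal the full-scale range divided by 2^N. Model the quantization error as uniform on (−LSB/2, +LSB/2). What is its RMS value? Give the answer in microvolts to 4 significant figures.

Range = 4.98 − (-0.77) = 5.75 V.
Step size = 5.75/2097152 V = 2.74181 µV.
V_rms = LSB/√12 = 2.74181 µV / √12 = 0.7915 µV.

0.7915 µV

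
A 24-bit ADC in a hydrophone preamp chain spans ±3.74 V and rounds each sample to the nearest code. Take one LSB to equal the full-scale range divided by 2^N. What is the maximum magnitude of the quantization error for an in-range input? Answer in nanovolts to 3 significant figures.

Span: 3.74 V − (-3.74 V) = 7.48 V.
One LSB is 7.48 V / 16777216 = 445.84 nV.
|e|_max = LSB/2 = 223 nV.

223 nV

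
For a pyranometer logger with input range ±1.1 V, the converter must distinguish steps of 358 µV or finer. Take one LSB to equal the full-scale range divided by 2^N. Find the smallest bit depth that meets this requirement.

13 bits

Range = 1.1 − (-1.1) = 2.2 V.
Required number of levels: 2.2/358 µV = 6145.3; smallest N with 2^N ≥ that is 13.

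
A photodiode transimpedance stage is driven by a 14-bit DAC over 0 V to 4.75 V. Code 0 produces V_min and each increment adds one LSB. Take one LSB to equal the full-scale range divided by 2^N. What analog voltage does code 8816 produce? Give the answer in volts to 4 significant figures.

Span = 4.75 V. LSB = 4.75 V / 2^14.
V_out = 0 + 8816 × (4.75/16384) V
      = 0 V + 2.55591 V = 2.55591 V.

2.556 V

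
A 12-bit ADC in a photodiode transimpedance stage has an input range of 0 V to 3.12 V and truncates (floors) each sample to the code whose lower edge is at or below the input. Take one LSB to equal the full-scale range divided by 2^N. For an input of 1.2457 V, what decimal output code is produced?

Full-scale range = 3.12 V. LSB = 3.12 V / 2^12 ≈ 0.7617 mV.
(V_in − V_min) × 2^12/range = (1.2457 − (0)) × 4096/3.12 = 1635.381.
Floor → code = 1635.

1635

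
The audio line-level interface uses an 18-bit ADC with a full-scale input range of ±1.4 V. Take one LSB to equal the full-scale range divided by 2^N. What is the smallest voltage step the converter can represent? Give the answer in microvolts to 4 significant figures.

Span: 1.4 V − (-1.4 V) = 2.8 V.
2^18 = 262144 levels.
Step size = 2.8/262144 V = 10.68 µV.

10.68 µV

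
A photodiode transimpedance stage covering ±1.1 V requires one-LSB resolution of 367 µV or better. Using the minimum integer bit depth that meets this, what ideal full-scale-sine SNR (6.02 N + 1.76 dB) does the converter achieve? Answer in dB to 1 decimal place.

80.0 dB

The full-scale span is 1.1 − (-1.1) = 2.2 V.
Need 2^N ≥ 2.2 V / 367 µV = 5995 → N_min = 13.
SNR = 6.02 × 13 + 1.76 = 80.02 dB.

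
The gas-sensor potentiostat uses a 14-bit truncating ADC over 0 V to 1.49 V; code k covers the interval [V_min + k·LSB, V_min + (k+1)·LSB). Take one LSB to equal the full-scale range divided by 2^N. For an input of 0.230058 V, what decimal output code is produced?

2529

Full-scale range = 1.49 V. LSB = 1.49 V / 2^14 ≈ 90.94 µV.
V_in − V_min = 0.230058 − (0) = 0.230058 V.
Divide by LSB: 0.230058 × 16384/1.49 = 2529.7116.
Truncating gives code 2529.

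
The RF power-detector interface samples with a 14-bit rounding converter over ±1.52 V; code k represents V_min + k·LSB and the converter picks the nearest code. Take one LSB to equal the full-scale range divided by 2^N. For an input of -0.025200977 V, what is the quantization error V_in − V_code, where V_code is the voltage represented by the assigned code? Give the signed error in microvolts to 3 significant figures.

+33.4 µV

The full-scale span is 1.52 − (-1.52) = 3.04 V. LSB = 3.04 V / 2^14 ≈ 185.5 µV.
(-0.025200977 − (-1.52)) / LSB = 1.494799023 × 16384/3.04 = 8056.1800. Nearest integer: k = 8056.
V_code = V_min + k × range/2^14 = -1.52 + 8056 × 3.04/16384 = -0.025234375000 V.
e = -0.025200977 − (-0.025234375000) = +33.4 µV.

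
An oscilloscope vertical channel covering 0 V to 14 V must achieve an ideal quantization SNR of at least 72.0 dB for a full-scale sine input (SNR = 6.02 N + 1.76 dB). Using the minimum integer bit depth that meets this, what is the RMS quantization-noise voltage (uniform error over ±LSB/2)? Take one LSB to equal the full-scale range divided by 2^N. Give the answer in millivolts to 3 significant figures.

0.987 mV

Span = 14 V.
N ≥ (72.0 − 1.76)/6.02 = 11.668 → N_min = 12.
LSB = 14 V / 2^12 = 3.4180 mV.
σ_q = LSB/√12 = 3.4180 mV/3.4641 = 0.987 mV.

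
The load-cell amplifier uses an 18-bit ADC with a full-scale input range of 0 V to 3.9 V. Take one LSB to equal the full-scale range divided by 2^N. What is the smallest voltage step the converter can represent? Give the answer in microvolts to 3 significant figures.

Span = 3.9 V.
2^18 = 262144 levels.
LSB = 3.9 V ÷ 2^18 = 3.9/262144 V = 14.9 µV.

14.9 µV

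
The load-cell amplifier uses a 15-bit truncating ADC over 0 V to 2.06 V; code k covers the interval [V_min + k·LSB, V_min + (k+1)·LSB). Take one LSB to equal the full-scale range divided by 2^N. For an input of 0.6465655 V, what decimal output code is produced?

10284

Range is 2.06 V. LSB = 2.06 V / 2^15 ≈ 62.87 µV.
code = ⌊(V_in − V_min)/LSB⌋ = ⌊(V_in − V_min) × 2^15 / range⌋
     = ⌊(0.6465655 − (0)) × 32768 / 2.06⌋ = ⌊0.6465655 × 32768/2.06⌋
     = ⌊10284.786⌋ = 10284.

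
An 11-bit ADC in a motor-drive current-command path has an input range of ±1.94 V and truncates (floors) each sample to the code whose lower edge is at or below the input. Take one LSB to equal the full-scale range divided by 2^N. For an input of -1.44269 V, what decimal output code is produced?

Span: 1.94 V − (-1.94 V) = 3.88 V. LSB = 3.88 V / 2^11 ≈ 1.895 mV.
V_in − V_min = -1.44269 − (-1.94) = 0.49731 V.
Divide by LSB: 0.49731 × 2048/3.88 = 262.4976.
Truncating gives code 262.

262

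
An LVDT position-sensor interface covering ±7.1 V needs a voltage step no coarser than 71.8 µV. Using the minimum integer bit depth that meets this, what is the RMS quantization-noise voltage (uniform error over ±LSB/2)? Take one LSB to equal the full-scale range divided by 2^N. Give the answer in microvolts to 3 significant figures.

15.6 µV

Range = 7.1 − (-7.1) = 14.2 V.
Levels needed ≥ 14.2/71.8 µV = 197800. 2^18 = 262144 suffices, so N_min = 18.
One LSB is 14.2 V / 262144 = 54.169 µV.
RMS noise = LSB/√12 = 15.6 µV.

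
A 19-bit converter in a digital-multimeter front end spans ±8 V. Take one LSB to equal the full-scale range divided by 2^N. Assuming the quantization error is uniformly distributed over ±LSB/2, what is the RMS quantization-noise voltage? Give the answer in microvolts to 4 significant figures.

8.810 µV

Range = 8 − (-8) = 16 V.
Step size = 16/524288 V = 30.5176 µV.
RMS of a uniform error over width LSB is LSB/√12 = 8.810 µV.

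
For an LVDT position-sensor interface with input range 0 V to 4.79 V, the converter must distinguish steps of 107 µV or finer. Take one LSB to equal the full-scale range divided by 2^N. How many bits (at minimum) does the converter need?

V_FS = 4.79 V.
4.79 V / 107 µV = 44770. Since 2^15 = 32768 and 2^16 = 65536, N = 16.

16 bits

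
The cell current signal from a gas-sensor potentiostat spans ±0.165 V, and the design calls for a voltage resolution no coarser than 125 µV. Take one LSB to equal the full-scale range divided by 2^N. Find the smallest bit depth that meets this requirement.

12 bits

The full-scale span is 0.165 − (-0.165) = 0.33 V.
0.33 V / 125 µV = 2640. Since 2^11 = 2048 and 2^12 = 4096, N = 12.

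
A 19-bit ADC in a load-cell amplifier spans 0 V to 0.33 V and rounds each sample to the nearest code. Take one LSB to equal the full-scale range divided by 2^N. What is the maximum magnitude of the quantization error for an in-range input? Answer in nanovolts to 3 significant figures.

315 nV

Span = 0.33 V.
Step size = 0.33/524288 V = 0.62943 µV.
Worst-case error for round-to-nearest is half an LSB: 315 nV.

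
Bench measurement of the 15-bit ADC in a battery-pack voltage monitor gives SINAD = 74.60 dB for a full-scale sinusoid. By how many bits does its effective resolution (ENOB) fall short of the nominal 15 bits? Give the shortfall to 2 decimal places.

2.90 bits

ENOB = (SINAD − 1.76)/6.02 = (74.60 − 1.76)/6.02 = 12.0997 bits.
Lost resolution: 15 − 12.0997 = 2.9003 bits.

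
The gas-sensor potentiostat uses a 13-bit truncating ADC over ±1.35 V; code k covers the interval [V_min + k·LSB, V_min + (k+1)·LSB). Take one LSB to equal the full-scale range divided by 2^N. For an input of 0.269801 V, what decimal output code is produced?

4914

The full-scale span is 1.35 − (-1.35) = 2.7 V. LSB = 2.7 V / 2^13 ≈ 329.6 µV.
code = ⌊(V_in − V_min)/LSB⌋ = ⌊(V_in − V_min) × 2^13 / range⌋
     = ⌊(0.269801 − (-1.35)) × 8192 / 2.7⌋ = ⌊1.619801 × 8192/2.7⌋
     = ⌊4914.596⌋ = 4914.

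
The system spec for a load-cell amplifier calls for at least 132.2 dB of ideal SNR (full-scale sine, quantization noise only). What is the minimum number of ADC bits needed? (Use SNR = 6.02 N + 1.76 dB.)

22 bits

Solving 6.02 N ≥ 132.2 − 1.76: N ≥ 21.668. Round up → N = 22.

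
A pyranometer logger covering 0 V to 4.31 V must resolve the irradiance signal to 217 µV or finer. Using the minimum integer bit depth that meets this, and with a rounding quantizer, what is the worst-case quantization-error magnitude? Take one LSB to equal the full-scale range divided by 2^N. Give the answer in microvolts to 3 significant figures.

65.8 µV

Full-scale range = 4.31 V.
4.31 V / 217 µV = 19860. Since 2^14 = 16384 and 2^15 = 32768, N = 15.
One LSB is 4.31 V / 32768 = 131.53 µV.
|e|_max = LSB/2 = 65.8 µV.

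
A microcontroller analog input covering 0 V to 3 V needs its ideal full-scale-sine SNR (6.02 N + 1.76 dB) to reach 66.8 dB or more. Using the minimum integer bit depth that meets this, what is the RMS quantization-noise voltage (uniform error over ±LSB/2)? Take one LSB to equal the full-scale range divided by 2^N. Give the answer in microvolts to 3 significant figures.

Range is 3 V.
Required N = ⌈(66.8 − 1.76)/6.02⌉ = ⌈10.804⌉ = 11.
Step size = 3/2048 V = 1.4648 mV.
RMS noise = LSB/√12 = 423 µV.

423 µV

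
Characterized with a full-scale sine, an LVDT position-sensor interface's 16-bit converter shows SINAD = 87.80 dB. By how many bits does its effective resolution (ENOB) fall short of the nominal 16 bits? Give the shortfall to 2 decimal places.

1.71 bits

N_eff = (87.80 − 1.76)/6.02 = 14.2924 bits.
Lost resolution: 16 − 14.2924 = 1.7076 bits.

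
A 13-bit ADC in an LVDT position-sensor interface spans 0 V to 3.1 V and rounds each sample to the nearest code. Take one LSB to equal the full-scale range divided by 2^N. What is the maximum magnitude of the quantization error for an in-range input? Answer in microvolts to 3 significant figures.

Range is 3.1 V.
Step size = 3.1/8192 V = 378.42 µV.
A rounding quantizer has |error| ≤ LSB/2 = 189 µV.

189 µV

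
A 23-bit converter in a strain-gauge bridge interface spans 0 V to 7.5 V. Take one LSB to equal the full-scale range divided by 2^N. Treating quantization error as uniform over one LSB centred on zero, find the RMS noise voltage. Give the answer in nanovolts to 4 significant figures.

Span = 7.5 V.
One LSB is 7.5 V / 8388608 = 0.894070 µV.
σ_q = LSB/√12 = 0.894070 µV/3.4641 = 258.1 nV.

258.1 nV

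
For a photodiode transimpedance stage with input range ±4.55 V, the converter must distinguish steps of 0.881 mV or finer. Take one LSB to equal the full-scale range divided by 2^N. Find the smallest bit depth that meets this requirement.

14 bits

Full-scale range = 4.55 V − (-4.55 V) = 9.1 V.
Required number of levels: 9.1/0.881 mV = 10329; smallest N with 2^N ≥ that is 14.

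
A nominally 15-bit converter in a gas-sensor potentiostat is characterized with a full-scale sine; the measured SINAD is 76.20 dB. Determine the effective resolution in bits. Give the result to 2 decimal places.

ENOB = (SINAD − 1.76) / 6.02 = (76.20 − 1.76) / 6.02 = 74.44 / 6.02 = 12.3654.

12.37 bits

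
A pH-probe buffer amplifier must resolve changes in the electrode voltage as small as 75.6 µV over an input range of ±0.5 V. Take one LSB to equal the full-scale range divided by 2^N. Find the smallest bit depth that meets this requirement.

The full-scale span is 0.5 − (-0.5) = 1 V.
Levels needed ≥ 1/75.6 µV = 13230. 2^14 = 16384 suffices, so N_min = 14.

14 bits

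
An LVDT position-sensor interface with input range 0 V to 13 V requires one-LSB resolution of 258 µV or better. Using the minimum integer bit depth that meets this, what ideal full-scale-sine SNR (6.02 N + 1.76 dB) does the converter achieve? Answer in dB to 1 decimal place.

Full-scale range = 13 V.
13 V / 258 µV = 50390. Since 2^15 = 32768 and 2^16 = 65536, N = 16.
SNR = 6.02 × 16 + 1.76 = 98.08 dB.

98.1 dB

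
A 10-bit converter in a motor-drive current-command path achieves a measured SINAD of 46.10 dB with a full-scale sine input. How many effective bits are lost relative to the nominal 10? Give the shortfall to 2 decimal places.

ENOB = (SINAD − 1.76)/6.02 = (46.10 − 1.76)/6.02 = 7.3654 bits.
Shortfall = 10 − 7.3654 = 2.6346 bits.

2.63 bits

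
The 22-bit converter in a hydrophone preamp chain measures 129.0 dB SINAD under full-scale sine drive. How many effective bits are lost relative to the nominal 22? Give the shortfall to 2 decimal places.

N_eff = (129.0 − 1.76)/6.02 = 21.1362 bits.
Lost resolution: 22 − 21.1362 = 0.8638 bits.

0.86 bits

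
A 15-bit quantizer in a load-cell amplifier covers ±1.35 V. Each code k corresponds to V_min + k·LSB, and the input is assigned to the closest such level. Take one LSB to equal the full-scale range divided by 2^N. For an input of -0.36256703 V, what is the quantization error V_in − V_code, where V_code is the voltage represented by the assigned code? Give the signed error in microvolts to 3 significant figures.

Full-scale range = 1.35 V − (-1.35 V) = 2.7 V. LSB = 2.7 V / 2^15 ≈ 82.40 µV.
(V_in − V_min)/LSB = (-0.36256703 − (-1.35)) × 32768/2.7 = 11983.7791 → nearest code k = 11984.
Reconstructed level: -1.35 + 11984 × 2.7/32768 V = -0.36254882813 V.
V_in − V_code = -0.36256703 − (-0.36254882813) = −18.2 µV.

−18.2 µV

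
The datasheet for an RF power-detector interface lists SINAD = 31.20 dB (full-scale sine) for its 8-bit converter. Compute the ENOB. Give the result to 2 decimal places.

4.89 bits

(31.20 − 1.76) / 6.02 = 29.44/6.02 = 4.8904 effective bits.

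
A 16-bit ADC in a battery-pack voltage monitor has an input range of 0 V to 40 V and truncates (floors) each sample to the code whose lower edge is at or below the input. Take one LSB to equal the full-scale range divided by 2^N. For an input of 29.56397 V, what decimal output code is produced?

V_FS = 40 V. LSB = 40 V / 2^16 ≈ 0.6104 mV.
V_in − V_min = 29.56397 − (0) = 29.56397 V.
Divide by LSB: 29.56397 × 65536/40 = 48437.6084.
Truncating gives code 48437.

48437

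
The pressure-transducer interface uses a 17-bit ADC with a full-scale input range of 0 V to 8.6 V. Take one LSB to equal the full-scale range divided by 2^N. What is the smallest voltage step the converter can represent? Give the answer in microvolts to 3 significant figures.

65.6 µV

Range is 8.6 V.
Number of codes = 2^17 = 131072.
LSB = 8.6 V ÷ 2^17 = 8.6/131072 V = 65.6 µV.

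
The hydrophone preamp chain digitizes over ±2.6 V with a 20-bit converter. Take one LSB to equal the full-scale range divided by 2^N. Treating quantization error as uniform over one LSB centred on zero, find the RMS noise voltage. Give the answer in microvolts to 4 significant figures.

The full-scale span is 2.6 − (-2.6) = 5.2 V.
LSB = 5.2 V / 2^20 = 4.95911 µV.
For a uniform distribution on [−LSB/2, +LSB/2], V_rms = LSB/√12 = 4.95911 µV/3.4641 = 1.432 µV.

1.432 µV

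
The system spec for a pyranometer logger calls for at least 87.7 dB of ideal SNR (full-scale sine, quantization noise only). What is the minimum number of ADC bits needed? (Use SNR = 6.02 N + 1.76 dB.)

Solving 6.02 N ≥ 87.7 − 1.76: N ≥ 14.276. Round up → N = 15.

15 bits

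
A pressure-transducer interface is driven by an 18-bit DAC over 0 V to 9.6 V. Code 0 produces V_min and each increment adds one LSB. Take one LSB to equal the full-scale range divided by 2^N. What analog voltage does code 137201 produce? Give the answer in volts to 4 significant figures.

Range is 9.6 V. LSB = 9.6 V / 2^18.
Output = V_min + (137201/262144) × range = 0 + 0.523380 × 9.6 V
      = 0 V + 5.02445 V = 5.02445 V.

5.024 V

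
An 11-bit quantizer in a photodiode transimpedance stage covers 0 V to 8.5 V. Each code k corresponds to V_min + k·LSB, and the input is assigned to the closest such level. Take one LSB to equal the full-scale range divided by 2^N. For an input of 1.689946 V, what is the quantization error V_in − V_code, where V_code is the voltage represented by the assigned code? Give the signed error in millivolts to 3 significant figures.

Full-scale range = 8.5 V. LSB = 8.5 V / 2^11 ≈ 4.150 mV.
(V_in − V_min)/LSB = (1.689946 − (0)) × 2048/8.5 = 407.1776 → nearest code k = 407.
V_code = 0 + (407/2048) × 8.5 = 1.689208984 V.
Error = V_in − V_code = 1.689946 − (1.689208984) = +0.737 mV.

+0.737 mV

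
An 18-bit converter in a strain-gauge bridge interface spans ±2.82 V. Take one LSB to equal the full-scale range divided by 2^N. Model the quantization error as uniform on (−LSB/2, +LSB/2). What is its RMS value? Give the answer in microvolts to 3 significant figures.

6.21 µV

Range = 2.82 − (-2.82) = 5.64 V.
One LSB is 5.64 V / 262144 = 21.515 µV.
For a uniform distribution on [−LSB/2, +LSB/2], V_rms = LSB/√12 = 21.515 µV/3.4641 = 6.21 µV.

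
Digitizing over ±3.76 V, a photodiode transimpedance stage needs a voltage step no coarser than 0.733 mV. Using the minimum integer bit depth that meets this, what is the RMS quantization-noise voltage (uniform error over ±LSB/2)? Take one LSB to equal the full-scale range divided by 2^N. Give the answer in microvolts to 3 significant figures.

Span: 3.76 V − (-3.76 V) = 7.52 V.
7.52 V / 0.733 mV = 10260. Since 2^13 = 8192 and 2^14 = 16384, N = 14.
Step size = 7.52/16384 V = 458.98 µV.
σ_q = LSB/√12 = 458.98 µV/3.4641 = 132 µV.

132 µV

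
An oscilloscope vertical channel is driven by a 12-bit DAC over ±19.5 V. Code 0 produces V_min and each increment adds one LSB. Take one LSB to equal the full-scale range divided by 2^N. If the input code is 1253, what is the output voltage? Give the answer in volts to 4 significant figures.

-7.570 V

Span: 19.5 V − (-19.5 V) = 39 V. LSB = 39 V / 2^12.
V_out = V_min + code × LSB = -19.5 V + 1253 × 39 V / 4096
      = -19.5 + 11.9304 = -7.56958 V.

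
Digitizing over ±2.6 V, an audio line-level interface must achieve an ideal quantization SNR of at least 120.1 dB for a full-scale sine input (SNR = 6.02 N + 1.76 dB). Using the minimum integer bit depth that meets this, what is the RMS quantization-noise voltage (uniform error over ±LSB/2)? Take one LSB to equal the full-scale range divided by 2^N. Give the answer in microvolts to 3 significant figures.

Full-scale range = 2.6 V − (-2.6 V) = 5.2 V.
Required N = ⌈(120.1 − 1.76)/6.02⌉ = ⌈19.658⌉ = 20.
LSB = 5.2 V ÷ 2^20 = 5.2/1048576 V = 4.9591 µV.
σ_q = LSB/√12 = 4.9591 µV/3.4641 = 1.43 µV.

1.43 µV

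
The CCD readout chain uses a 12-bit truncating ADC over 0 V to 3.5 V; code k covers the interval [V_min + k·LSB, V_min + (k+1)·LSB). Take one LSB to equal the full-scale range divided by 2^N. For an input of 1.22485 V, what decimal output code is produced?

Full-scale range = 3.5 V. LSB = 3.5 V / 2^12 ≈ 0.8545 mV.
code = ⌊(V_in − V_min)/LSB⌋ = ⌊(V_in − V_min) × 2^12 / range⌋
     = ⌊(1.22485 − (0)) × 4096 / 3.5⌋ = ⌊1.22485 × 4096/3.5⌋
     = ⌊1433.424⌋ = 1433.

1433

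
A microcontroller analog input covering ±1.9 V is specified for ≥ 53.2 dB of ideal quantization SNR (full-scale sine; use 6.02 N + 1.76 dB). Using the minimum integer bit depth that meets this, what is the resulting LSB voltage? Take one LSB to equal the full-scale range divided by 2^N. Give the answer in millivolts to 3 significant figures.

Span: 1.9 V − (-1.9 V) = 3.8 V.
Required N = ⌈(53.2 − 1.76)/6.02⌉ = ⌈8.545⌉ = 9.
One LSB is 3.8 V / 512 = 7.42 mV.

7.42 mV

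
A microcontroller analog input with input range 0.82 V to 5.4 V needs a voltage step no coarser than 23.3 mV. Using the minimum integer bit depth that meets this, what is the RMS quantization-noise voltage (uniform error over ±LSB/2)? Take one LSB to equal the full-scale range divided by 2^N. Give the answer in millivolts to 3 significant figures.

Full-scale range = 5.4 V − (0.82 V) = 4.58 V.
4.58 V / 23.3 mV = 196.6. Since 2^7 = 128 and 2^8 = 256, N = 8.
One LSB is 4.58 V / 256 = 17.891 mV.
RMS noise = LSB/√12 = 5.16 mV.

5.16 mV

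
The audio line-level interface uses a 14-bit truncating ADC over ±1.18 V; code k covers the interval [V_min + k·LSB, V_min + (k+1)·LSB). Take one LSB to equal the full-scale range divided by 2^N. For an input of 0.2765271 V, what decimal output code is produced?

10111

The full-scale span is 1.18 − (-1.18) = 2.36 V. LSB = 2.36 V / 2^14 ≈ 144.0 µV.
code = ⌊(V_in − V_min)/LSB⌋ = ⌊(V_in − V_min) × 2^14 / range⌋
     = ⌊(0.2765271 − (-1.18)) × 16384 / 2.36⌋ = ⌊1.4565271 × 16384/2.36⌋
     = ⌊10111.754⌋ = 10111.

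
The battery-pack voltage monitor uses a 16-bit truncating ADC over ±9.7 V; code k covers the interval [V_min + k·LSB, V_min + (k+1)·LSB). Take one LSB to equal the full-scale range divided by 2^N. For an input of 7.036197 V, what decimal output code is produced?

Span: 9.7 V − (-9.7 V) = 19.4 V. LSB = 19.4 V / 2^16 ≈ 296.0 µV.
code = ⌊(V_in − V_min)/LSB⌋ = ⌊(V_in − V_min) × 2^16 / range⌋
     = ⌊(7.036197 − (-9.7)) × 65536 / 19.4⌋ = ⌊16.736197 × 65536/19.4⌋
     = ⌊56537.289⌋ = 56537.

56537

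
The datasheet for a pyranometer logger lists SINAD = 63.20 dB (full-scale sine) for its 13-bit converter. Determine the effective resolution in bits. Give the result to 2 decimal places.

10.21 bits

Inverting SNR = 6.02 N + 1.76: N_eff = (63.20 − 1.76)/6.02 = 10.2060.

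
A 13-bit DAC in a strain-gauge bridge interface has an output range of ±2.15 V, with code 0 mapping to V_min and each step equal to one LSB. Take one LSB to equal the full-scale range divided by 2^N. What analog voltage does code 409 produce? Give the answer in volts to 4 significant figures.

-1.935 V

Span: 2.15 V − (-2.15 V) = 4.3 V. LSB = 4.3 V / 2^13.
Output = V_min + (409/8192) × range = -2.15 + 0.0499268 × 4.3 V
      = -2.15 V + 0.214685 V = -1.93531 V.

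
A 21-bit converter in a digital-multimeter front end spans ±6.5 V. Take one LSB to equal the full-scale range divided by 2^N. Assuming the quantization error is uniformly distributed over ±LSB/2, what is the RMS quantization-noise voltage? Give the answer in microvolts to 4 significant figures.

1.789 µV

Full-scale range = 6.5 V − (-6.5 V) = 13 V.
One LSB is 13 V / 2097152 = 6.19888 µV.
σ_q = LSB/√12 = 6.19888 µV/3.4641 = 1.789 µV.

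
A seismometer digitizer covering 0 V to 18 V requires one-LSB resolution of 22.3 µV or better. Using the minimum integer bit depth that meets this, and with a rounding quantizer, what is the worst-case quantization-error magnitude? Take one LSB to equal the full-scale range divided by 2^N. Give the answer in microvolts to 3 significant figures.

8.58 µV

V_FS = 18 V.
Levels needed ≥ 18/22.3 µV = 807200. 2^20 = 1048576 suffices, so N_min = 20.
Step size = 18/1048576 V = 17.166 µV.
|e|_max = LSB/2 = 8.58 µV.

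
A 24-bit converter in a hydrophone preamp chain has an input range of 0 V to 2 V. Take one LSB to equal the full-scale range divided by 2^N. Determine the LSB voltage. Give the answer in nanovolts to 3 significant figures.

119 nV

Span = 2 V.
There are 2^24 = 16777216 steps.
LSB = 2 V ÷ 2^24 = 2/16777216 V = 119 nV.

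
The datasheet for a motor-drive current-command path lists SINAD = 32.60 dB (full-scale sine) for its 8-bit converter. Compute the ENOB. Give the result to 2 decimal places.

5.12 bits

ENOB = (SINAD − 1.76) / 6.02 = (32.60 − 1.76) / 6.02 = 30.84 / 6.02 = 5.1229.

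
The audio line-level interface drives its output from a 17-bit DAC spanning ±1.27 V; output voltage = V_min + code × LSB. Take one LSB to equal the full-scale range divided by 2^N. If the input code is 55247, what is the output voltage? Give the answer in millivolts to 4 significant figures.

Full-scale range = 1.27 V − (-1.27 V) = 2.54 V. LSB = 2.54 V / 2^17.
V_out = -1.27 + 55247 × (2.54/131072) V
      = -1.27 + 1.07061 = -0.199387 V.

-199.4 mV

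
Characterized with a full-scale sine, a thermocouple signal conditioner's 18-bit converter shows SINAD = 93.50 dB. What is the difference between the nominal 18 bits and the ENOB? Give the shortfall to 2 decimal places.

ENOB = (SINAD − 1.76)/6.02 = (93.50 − 1.76)/6.02 = 15.2392 bits.
18 − 15.2392 = 2.76 bits below nominal.

2.76 bits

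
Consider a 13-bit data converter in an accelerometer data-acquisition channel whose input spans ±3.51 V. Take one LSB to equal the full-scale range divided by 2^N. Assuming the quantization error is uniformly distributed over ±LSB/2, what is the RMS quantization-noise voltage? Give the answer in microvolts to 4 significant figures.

Span: 3.51 V − (-3.51 V) = 7.02 V.
One LSB is 7.02 V / 8192 = 0.856934 mV.
For a uniform distribution on [−LSB/2, +LSB/2], V_rms = LSB/√12 = 0.856934 mV/3.4641 = 247.4 µV.

247.4 µV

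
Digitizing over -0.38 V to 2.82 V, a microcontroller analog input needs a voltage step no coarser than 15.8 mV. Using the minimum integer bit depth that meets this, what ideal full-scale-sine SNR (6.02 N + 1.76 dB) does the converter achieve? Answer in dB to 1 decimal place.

The full-scale span is 2.82 − (-0.38) = 3.2 V.
Required number of levels: 3.2/15.8 mV = 202.53; smallest N with 2^N ≥ that is 8.
6.02(8) + 1.76 = 49.92 dB.

49.9 dB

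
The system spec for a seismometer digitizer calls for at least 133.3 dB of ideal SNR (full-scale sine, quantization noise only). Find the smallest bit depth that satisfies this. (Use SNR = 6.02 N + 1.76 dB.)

N ≥ (133.3 − 1.76)/6.02 = 21.850 → N_min = 22.

22 bits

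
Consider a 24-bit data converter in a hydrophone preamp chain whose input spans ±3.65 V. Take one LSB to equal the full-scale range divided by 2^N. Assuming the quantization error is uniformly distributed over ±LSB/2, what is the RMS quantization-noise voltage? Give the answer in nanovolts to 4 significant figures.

125.6 nV

The full-scale span is 3.65 − (-3.65) = 7.3 V.
LSB = 7.3 V ÷ 2^24 = 7.3/16777216 V = 435.114 nV.
For a uniform distribution on [−LSB/2, +LSB/2], V_rms = LSB/√12 = 435.114 nV/3.4641 = 125.6 nV.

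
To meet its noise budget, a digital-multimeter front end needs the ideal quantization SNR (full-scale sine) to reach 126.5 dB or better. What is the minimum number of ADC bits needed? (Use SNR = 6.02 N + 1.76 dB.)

21 bits

6.02 N + 1.76 ≥ 126.5 gives N ≥ 20.721, so the minimum integer is 21.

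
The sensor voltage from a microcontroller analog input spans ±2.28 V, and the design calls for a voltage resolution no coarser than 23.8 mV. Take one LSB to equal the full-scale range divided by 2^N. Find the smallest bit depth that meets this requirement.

8 bits

The full-scale span is 2.28 − (-2.28) = 4.56 V.
Required number of levels: 4.56/23.8 mV = 191.60; smallest N with 2^N ≥ that is 8.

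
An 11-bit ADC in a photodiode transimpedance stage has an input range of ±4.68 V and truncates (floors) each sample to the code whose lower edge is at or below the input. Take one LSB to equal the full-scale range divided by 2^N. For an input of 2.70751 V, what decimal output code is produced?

The full-scale span is 4.68 − (-4.68) = 9.36 V. LSB = 9.36 V / 2^11 ≈ 4.570 mV.
(V_in − V_min) × 2^11/range = (2.70751 − (-4.68)) × 2048/9.36 = 1616.412.
Floor → code = 1616.

1616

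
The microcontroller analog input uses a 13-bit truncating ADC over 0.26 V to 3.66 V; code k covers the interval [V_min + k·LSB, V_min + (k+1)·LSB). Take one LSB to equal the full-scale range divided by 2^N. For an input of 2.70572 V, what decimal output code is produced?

5892

Range = 3.66 − (0.26) = 3.4 V. LSB = 3.4 V / 2^13 ≈ 415.0 µV.
(V_in − V_min) × 2^13/range = (2.70572 − (0.26)) × 8192/3.4 = 5892.747.
Floor → code = 5892.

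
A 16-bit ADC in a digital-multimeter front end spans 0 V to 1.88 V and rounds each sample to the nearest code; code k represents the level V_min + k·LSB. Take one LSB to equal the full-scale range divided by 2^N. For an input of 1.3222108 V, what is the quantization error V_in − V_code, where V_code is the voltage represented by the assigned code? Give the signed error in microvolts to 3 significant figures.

Span = 1.88 V. LSB = 1.88 V / 2^16 ≈ 28.69 µV.
(V_in − V_min)/LSB = (1.3222108 − (0)) × 65536/1.88 = 46091.7058 → nearest code k = 46092.
Reconstructed level: 0 + 46092 × 1.88/65536 V = 1.3222192383 V.
Error = V_in − V_code = 1.3222108 − (1.3222192383) = −8.44 µV.

−8.44 µV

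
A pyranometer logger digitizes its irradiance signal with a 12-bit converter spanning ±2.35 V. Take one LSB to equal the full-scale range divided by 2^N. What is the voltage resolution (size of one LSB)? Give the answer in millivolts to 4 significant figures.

Full-scale range = 2.35 V − (-2.35 V) = 4.7 V.
Number of codes = 2^12 = 4096.
LSB = 4.7 V / 2^12 = 1.147 mV.

1.147 mV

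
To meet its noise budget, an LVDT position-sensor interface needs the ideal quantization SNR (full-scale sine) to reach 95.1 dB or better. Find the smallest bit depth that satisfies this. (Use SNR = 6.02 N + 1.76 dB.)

Required N = ⌈(95.1 − 1.76)/6.02⌉ = ⌈15.505⌉ = 16.

16 bits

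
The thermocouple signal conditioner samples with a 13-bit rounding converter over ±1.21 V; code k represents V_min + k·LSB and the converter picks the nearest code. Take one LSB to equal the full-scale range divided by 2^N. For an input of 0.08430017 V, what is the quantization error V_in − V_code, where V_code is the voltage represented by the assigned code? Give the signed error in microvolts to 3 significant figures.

Full-scale range = 1.21 V − (-1.21 V) = 2.42 V. LSB = 2.42 V / 2^13 ≈ 295.4 µV.
(V_in − V_min)/LSB = (0.08430017 − (-1.21)) × 8192/2.42 = 4381.3665 → nearest code k = 4381.
V_code = V_min + k × range/2^13 = -1.21 + 4381 × 2.42/8192 = 0.08419189453 V.
Error = V_in − V_code = 0.08430017 − (0.08419189453) = +108 µV.

+108 µV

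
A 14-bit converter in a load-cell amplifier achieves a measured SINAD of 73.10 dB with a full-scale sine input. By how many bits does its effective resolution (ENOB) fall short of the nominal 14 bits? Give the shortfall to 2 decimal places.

N_eff = (73.10 − 1.76)/6.02 = 11.8505 bits.
Lost resolution: 14 − 11.8505 = 2.1495 bits.

2.15 bits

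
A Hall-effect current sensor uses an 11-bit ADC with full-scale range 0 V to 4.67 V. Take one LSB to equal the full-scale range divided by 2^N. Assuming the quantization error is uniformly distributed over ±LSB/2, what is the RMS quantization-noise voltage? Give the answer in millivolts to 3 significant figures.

Span = 4.67 V.
LSB = 4.67 V / 2^11 = 2.2803 mV.
RMS of a uniform error over width LSB is LSB/√12 = 0.658 mV.

0.658 mV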